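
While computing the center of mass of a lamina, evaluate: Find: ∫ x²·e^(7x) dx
Integration by parts twice:
First: u=x², dv=e^(7x) dx => x²e^(7x)/7 - (2/7)∫ xe^(7x) dx
Second (∫ xe^(7x) dx): xe^(7x)/7 - e^(7x)/49
Combining: e^(7x)(x²/7-2x/49+2/343)+C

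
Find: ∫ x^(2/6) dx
Power rule: ∫ x^(1/3) dx=x^(4/3)/(4/3)+C

Answer: (3/4)·x^(4/3)+C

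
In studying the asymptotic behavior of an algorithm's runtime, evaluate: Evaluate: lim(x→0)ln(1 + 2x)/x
L'Hôpital (0/0): lim 2/(1 + 2x) / 1=2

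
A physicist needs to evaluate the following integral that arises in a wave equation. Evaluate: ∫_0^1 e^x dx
Antiderivative: e^x
Evaluate: (e^1-1)

Answer: e^1-1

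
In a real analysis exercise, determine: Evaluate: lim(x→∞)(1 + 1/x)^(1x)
Rewrite as [(1 + 1/x)^x]^1.
lim(1 + 1/x)^x = e^1, so limit = (e^1)^1 = e^1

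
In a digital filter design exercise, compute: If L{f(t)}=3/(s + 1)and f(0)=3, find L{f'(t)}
L{f'(t)}=s·F(s) - f(0)=3s/(s + 1) - 3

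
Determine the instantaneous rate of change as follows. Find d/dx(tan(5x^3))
Chain rule: d/dx[tan(u)] = sec²(u)·u' where u = 5x^3
u' = 15x^2

Answer: 15x^2·sec²(5x^3)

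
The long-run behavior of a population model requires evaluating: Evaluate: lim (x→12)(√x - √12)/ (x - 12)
Multiply by conjugate (√x + √12)/(√x + √12):
= (x - 12)/((x - 12)(√x + √12)) = 1/(√x + √12)
As x → 12: 1/(2√12)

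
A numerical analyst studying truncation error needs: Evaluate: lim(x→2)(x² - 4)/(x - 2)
Factor: (x² - 4) = (x-2)(x + 2)
Cancel (x-2): lim(x→2) (x + 2) = 4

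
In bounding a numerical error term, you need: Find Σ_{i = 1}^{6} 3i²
= 3·n(n+1)(2n+1)/6 = 3·6·7·13/6 = 273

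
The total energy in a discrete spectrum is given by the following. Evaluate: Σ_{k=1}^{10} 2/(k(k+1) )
Partial fractions: 2/(k(k+1)) = 2/k - 2/(k+1)
Telescoping sum: 2(1-1/11) = 2·10/11

Answer: 20/11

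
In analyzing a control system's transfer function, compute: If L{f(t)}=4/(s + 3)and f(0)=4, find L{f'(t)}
L{f'(t)}=s·F(s) - f(0)=4s/(s + 3) - 4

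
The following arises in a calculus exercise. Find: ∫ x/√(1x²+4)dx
Let u = x²+4, du = 2x dx
∫ (1/2)·u^(-1/2) du = √u+C

Answer: √(x²+4)+C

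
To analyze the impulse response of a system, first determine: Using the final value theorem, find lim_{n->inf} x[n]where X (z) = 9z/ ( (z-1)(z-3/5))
Final value theorem: lim x[n] = lim_{z->1} (z-1)*X(z)
(z-1)*X(z) = 9z/(z-3/5)
As z->1: 9/(1-3/5) = 9/(2/5) = 45/2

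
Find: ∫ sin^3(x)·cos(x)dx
Let u = sin(x), du = cos(x) dx
∫ u^3 du = u^4/4 + C

Answer: sin^4(x)/4 + C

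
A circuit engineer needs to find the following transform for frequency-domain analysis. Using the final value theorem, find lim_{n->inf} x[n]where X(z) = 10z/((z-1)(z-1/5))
Final value theorem: lim x[n] = lim_{z->1} (z-1) * X(z)
(z-1) * X(z) = 10z/(z-1/5)
As z->1: 10/(1 - 1/5) = 10/(4/5) = 25/2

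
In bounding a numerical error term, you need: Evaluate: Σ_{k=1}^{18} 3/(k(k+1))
Partial fractions: 3/(k(k + 1)) = 3/k - 3/(k + 1)
Telescoping sum: 3(1 - 1/19) = 3·18/19

Answer: 54/19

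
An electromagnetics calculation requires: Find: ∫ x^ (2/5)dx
Power rule: ∫ x^(2/5) dx = x^(7/5)/(7/5) + C

Answer: (5/7)·x^(7/5) + C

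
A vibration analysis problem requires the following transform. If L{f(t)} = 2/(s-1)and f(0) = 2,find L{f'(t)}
L{f'(t)} = s·F(s) - f(0) = 2s/(s-1)-2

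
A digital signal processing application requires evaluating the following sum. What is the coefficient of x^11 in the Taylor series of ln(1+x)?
ln(1+x)=Σ (-1)^(n+1) x^n/n
Coefficient of x^11=(-1)^12/11=1/11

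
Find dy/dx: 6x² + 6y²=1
Differentiate: 12x+12y·(dy/dx) = 0
dy/dx = -12x/(12y) = -1·(x/y)

Answer: dy/dx = -1·(x/y)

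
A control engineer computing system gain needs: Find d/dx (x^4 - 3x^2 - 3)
Power rule: d/dx(ax^n)=n·a·x^(n-1)
Term by term: 4·x^3-6·x

Answer: 4x^3-6x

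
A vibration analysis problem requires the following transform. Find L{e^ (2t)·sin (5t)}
First shifting: L{e^(at)f(t)} = F(s-a)
L{sin(5t)} = 5/(s²+25)
Shift: 5/((s-2)²+25)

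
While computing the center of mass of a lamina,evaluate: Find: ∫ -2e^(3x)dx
Since d/dx[e^(3x)] = 3e^(3x), we get -2/3 e^(3x) + C

Answer: (-2/3)e^(3x) + C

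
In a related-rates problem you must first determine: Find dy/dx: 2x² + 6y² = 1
Differentiate: 4x+12y·(dy/dx)=0
dy/dx=-4x/(12y)=-(1/3)·(x/y)

Answer: dy/dx=-(1/3)·(x/y)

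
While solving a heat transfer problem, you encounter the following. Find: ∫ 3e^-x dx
Since d/dx[e^-x] = - e^-x, we get -3e^-x+C

Answer: -3e^-x+C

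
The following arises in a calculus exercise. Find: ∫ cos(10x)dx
Using substitution u=10x: ∫ cos(u) du/10=sin(u)/10+C

Answer: (1/10)sin(10x)+C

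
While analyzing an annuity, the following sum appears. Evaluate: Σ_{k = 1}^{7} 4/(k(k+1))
Partial fractions: 4/(k(k + 1))=4/k - 4/(k + 1)
Telescoping sum: 4(1 - 1/8)=4·7/8

Answer: 7/2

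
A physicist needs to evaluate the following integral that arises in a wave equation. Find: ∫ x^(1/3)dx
Power rule: ∫ x^(1/3) dx = x^(4/3)/(4/3)+C

Answer: (3/4)·x^(4/3)+C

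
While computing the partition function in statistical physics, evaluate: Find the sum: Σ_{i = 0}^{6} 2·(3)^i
Geometric series: S = a(1 - r^n)/(1 - r)
a = 2, r = 3, n = 7
S = 2(1 - 2187)/-2 = 2186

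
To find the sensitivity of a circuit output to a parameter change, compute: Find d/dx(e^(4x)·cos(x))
Product rule: (fg)' = f'g+fg'
f = e^(4x), f' = 4·e^(4x)
g = cos(x), g' = -sin(x)

Answer: 4·e^(4x)·cos(x) - e^(4x)·sin(x)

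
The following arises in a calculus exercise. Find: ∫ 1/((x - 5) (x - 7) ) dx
Partial fractions: 1/((x-5)(x-7))=A/(x-5)+B/(x-7)
A=-1/2, B=1/2
∫ [-1/2· 1/(x-5)+1/2· 1/(x-7)] dx
=(1/2)[ln|x-7| - ln|x-5|]+C

Answer: (1/2)·ln|(x-7)/(x-5)|+C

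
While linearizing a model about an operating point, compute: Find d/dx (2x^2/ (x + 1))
Quotient rule: (f/g)'=(f'g - fg')/g²
f=2x^2, f'=4x
g=x+1, g'=1

Answer: (4x·(x+1)-2x^2)/(x+1)²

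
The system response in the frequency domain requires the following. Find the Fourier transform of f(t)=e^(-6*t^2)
The Fourier transform of a Gaussian e^(-a * t^2) is sqrt(pi/a) * e^(-omega^2/(4a)).
With a=6: F(omega)=sqrt(pi/6) * e^(-omega^2/24)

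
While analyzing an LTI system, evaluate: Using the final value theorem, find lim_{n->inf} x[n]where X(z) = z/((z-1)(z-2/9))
Final value theorem: lim x[n]=lim_{z->1} (z-1) * X(z)
(z-1) * X(z)=z/(z-2/9)
As z->1: 1/(1 - 2/9)=1/(7/9)=9/7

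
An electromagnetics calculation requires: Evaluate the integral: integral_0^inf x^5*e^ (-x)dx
This is a Gamma integral. Substitute u=1x:
integral_0^inf x^5 * e^(-x) dx=(1/1^6) integral_0^inf u^5 * e^(-u) du
=Gamma(6)/1^6=5!/1^6=120/1

Answer: 120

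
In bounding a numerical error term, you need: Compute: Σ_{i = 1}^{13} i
Using formula: Σ i^1=n(n + 1)/2=13·14/2=91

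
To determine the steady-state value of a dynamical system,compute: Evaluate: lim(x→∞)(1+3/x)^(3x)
Rewrite as [(1+3/x)^x]^3.
lim(1+3/x)^x=e^3, so limit=(e^3)^3=e^9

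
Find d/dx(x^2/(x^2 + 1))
Quotient rule: (f/g)' = (f'g - fg')/g²
f = x^2, f' = 2x
g = x^2 + 1, g' = 2x

Answer: (2x·(x^2 + 1) - 2x^3)/(x^2 + 1)²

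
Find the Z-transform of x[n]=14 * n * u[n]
Z{n * u[n]}=z/(z-1)^2
By linearity: Z{14 * n * u[n]}=14z/(z-1)^2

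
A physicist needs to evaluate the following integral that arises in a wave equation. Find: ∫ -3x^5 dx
Using power rule: ∫ -3x^5 dx=-3/6 x^6+C=(-1/2)x^6+C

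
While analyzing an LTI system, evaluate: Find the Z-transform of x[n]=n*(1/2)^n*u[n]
Using the property Z{n*a^n*u[n]}=az/(z-a)^2
With a=1/2: X(z)=(1/2)z/(z - 1/2)^2, |z| > 1/2

Answer: (1/2)z/(z - 1/2)^2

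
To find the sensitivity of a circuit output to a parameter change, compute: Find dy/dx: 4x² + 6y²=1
Differentiate: 8x + 12y·(dy/dx) = 0
dy/dx = -8x/(12y) = -(2/3)·(x/y)

Answer: dy/dx = -(2/3)·(x/y)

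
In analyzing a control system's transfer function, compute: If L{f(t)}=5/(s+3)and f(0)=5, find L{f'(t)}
L{f'(t)} = s·F(s) - f(0) = 5s/(s+3)-5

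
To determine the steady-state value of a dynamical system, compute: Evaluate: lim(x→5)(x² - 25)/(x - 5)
Factor: (x² - 25) = (x-5)(x + 5)
Cancel (x-5): lim(x→5) (x + 5) = 10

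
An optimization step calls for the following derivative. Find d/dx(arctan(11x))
d/dx[arctan(u)] = u'/(1+u²), u = 11x, u' = 11

Answer: 11/(1+121x²)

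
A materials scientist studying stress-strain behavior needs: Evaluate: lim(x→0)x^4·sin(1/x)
Squeeze theorem: -|x^4| ≤ x^4·sin(1/x) ≤ |x^4|
Since x^4 → 0 as x → 0, by squeeze theorem the limit is 0

Answer: 0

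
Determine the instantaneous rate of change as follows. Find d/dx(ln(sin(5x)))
Chain rule: d/dx[ln(u)] = u'/u where u = sin(5x)
u' = 5cos(5x)

Answer: (5cos(5x))/(sin(5x))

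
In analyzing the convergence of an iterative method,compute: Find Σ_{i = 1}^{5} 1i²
=1·n(n + 1)(2n + 1)/6=1·5·6·11/6=55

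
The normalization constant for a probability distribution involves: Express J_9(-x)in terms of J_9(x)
For integer n: J_n(-x) = (-1)^n J_n(x)
With n = 9: J_9(-x) = (-1)^9 J_9(x) = -J_9(x)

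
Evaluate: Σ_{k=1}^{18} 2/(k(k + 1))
Partial fractions: 2/(k(k + 1)) = 2/k - 2/(k + 1)
Telescoping sum: 2(1 - 1/19) = 2·18/19

Answer: 36/19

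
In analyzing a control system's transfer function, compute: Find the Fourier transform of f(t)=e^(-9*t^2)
The Fourier transform of a Gaussian e^(-a * t^2) is sqrt(pi/a) * e^(-omega^2/(4a)).
With a = 9: F(omega) = sqrt(pi)/3 * e^(-omega^2/36)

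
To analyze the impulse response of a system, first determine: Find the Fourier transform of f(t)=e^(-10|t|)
Using the standard pair: F{e^(-a|t|)}=2a/(a^2+omega^2)
With a=10: F(omega)=20/(100+omega^2)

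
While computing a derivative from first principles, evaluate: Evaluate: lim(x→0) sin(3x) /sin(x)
sin(u) ≈ u for small u:
sin(3x)/sin(x) ≈ 3x/(x) = 3/1

Answer: 3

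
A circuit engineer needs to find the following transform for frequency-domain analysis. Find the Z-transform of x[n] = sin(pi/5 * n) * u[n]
Z{sin(w0*n)*u[n]}=z*sin(w0)/(z^2 - 2z*cos(w0) + 1)
With w0=pi/5: X(z)=z*sin(pi/5)/(z^2 - 2z*cos(pi/5) + 1)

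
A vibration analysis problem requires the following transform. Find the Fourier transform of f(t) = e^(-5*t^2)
The Fourier transform of a Gaussian e^(-a*t^2) is sqrt(pi/a)*e^(-omega^2/(4a)).
With a = 5: F(omega) = sqrt(pi/5)*e^(-omega^2/20)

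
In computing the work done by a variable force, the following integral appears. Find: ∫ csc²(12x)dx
Since d/dx[-cot(12x)]=12csc²(12x), integral=-cot(12x)/12 + C

Answer: (-1/12)cot(12x) + C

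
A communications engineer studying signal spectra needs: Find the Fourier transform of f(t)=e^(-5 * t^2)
The Fourier transform of a Gaussian e^(-a*t^2) is sqrt(pi/a)*e^(-omega^2/(4a)).
With a = 5: F(omega) = sqrt(pi/5)*e^(-omega^2/20)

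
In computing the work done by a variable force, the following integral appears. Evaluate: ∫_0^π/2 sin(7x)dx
Antiderivative: -cos(7x)/7
Evaluate at bounds: [-cos(7·π/2)/7] - [-cos(7·0)/7]
=(-(0)+(1))/7=1/7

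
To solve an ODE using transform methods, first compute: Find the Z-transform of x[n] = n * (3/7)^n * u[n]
Using the property Z{n*a^n*u[n]} = az/(z-a)^2
With a = 3/7: X(z) = (3/7)z/(z - 3/7)^2, |z| > 3/7

Answer: (3/7)z/(z - 3/7)^2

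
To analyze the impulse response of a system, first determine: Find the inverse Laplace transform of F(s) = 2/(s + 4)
L^(-1){2/(s-a)} = c·e^(at)
Here a = -4, c = 2

Answer: 2e^(-4t)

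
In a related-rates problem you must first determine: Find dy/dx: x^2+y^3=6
Differentiate: 2x+3y^2·(dy/dx)=0
dy/dx=-2x/(3y^2)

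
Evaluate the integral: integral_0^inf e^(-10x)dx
integral_0^inf e^(-10x) dx=[-1/10 * e^(-10x)]_0^inf
=0 - (-1/10)=1/10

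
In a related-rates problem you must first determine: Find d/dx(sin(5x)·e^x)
Product rule: (fg)'=f'g + fg'
f=sin(5x), f'=5·cos(5x)
g=e^x, g'=e^x

Answer: 5·cos(5x)·e^x + sin(5x)·e^x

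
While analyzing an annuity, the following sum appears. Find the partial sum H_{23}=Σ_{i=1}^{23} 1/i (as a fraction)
H_23=1 + 1/2 + 1/3 + ... + 1/23
=444316699/118982864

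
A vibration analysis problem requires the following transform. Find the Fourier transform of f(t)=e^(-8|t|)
Using the standard pair: F{e^(-a|t|)} = 2a/(a^2 + omega^2)
With a = 8: F(omega) = 16/(64 + omega^2)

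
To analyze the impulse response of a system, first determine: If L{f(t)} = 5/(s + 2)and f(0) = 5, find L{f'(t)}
L{f'(t)} = s·F(s) - f(0) = 5s/(s + 2) - 5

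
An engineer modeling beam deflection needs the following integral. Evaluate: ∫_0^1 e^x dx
Antiderivative: e^x
Evaluate: (e^1-1)

Answer: e^1-1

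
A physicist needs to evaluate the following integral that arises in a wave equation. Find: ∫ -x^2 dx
Using power rule: ∫ -x^2 dx = -1/3 x^3 + C = (-1/3)x^3 + C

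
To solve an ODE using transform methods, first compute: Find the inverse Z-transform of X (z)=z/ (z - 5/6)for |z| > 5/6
Standard pair: z/(z-a) <-> a^n * u[n] for causal signals
With a = 5/6: x[n] = (5/6)^n * u[n]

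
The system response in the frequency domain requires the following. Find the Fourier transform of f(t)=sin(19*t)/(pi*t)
sin(W * t)/(pi * t) = (W/pi) * sinc(W * t/pi) is the impulse response of the ideal low-pass filter with cutoff W (here W = 19).
Its Fourier transform is a rectangular function:
F(omega) = 1 for |omega| < 19, 0 otherwise

Answer: rect(omega/38) [i.e., 1 for |omega| < 19, 0 otherwise]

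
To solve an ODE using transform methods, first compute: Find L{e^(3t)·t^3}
First shifting: L{e^(at)f(t)} = F(s-a)
L{t^3} = 6/s^4
Shift s → s-3: 6/(s-3)^4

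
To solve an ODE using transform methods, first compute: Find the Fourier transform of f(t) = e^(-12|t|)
Using the standard pair: F{e^(-a|t|)}=2a/(a^2+omega^2)
With a=12: F(omega)=24/(144+omega^2)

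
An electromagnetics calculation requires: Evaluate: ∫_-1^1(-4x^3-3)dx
Step 1: Find antiderivative F(x) = -x^4-3x
Step 2: F(1) - F(-1) = -4 - (2) = -6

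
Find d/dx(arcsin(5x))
d/dx[arcsin(u)] = u'/√(1-u²), u = 5x, u' = 5

Answer: 5/√(1 - 25x²)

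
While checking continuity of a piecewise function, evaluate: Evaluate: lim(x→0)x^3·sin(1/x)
Squeeze theorem: -|x^3| ≤ x^3·sin(1/x) ≤ |x^3|
Since x^3 → 0 as x → 0, by squeeze theorem the limit is 0

Answer: 0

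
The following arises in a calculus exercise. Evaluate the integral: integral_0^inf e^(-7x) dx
integral_0^inf e^(-7x) dx=[-1/7 * e^(-7x)]_0^inf
=0 - (-1/7)=1/7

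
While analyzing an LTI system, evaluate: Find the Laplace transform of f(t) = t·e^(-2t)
L{t·e^(at)} = 1/(s-a)²
L{t·e^(-2t)} = 1/(s + 2)²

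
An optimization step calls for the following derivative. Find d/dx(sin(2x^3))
Chain rule: d/dx[sin(u)]=cos(u)·u' where u=2x^3
u'=6x^2

Answer: 6x^2·cos(2x^3)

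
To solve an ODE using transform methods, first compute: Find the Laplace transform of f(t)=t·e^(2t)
L{t·e^(at)}=1/(s-a)²
L{t·e^(2t)}=1/(s-2)²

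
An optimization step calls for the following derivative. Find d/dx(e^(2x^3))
Chain rule: d/dx[e^u] = e^u · u' where u = 2x^3
u' = 6x^2

Answer: 6x^2·e^(2x^3)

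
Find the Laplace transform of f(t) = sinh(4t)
L{sinh(at)}=a/(s²-a²)
L{sinh(4t)}=4/(s²-16)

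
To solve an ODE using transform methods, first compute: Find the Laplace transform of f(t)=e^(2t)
L{e^(at)} = 1/(s-a)
L{e^(2t)} = 1/(s-2)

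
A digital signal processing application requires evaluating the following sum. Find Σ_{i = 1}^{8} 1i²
= 1·n(n+1)(2n+1)/6 = 1·8·9·17/6 = 204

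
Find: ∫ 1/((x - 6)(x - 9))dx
Partial fractions: 1/((x-6)(x-9))=A/(x-6)+B/(x-9)
A=-1/3, B=1/3
∫ [-1/3· 1/(x-6)+1/3· 1/(x-9)] dx
=(1/3)[ln|x-9| - ln|x-6|]+C

Answer: (1/3)·ln|(x-9)/(x-6)|+C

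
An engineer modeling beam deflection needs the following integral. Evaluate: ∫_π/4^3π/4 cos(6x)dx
Antiderivative: sin(6x)/6
Evaluate at bounds: [sin(6·3π/4)/6] - [sin(6·π/4)/6]
= ((1) - (-1))/6 = 1/3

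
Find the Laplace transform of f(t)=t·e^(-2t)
L{t·e^(at)}=1/(s-a)²
L{t·e^(-2t)}=1/(s+2)²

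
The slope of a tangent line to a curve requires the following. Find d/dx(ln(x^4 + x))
Chain rule: d/dx[ln(u)] = u'/u where u = x^4+x
u' = 4x^3+1

Answer: (4x^3+1)/(x^4+x)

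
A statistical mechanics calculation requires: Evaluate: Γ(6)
Γ(n)=(n-1)! for positive integers
Γ(6)=5!=120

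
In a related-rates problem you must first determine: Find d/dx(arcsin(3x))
d/dx[arcsin(u)] = u'/√(1-u²), u = 3x, u' = 3

Answer: 3/√(1-9x²)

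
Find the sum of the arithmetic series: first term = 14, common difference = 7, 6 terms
Last term: a_n = 14+(6-1)·7 = 49
Sum = n(a_1+a_n)/2 = 6(14+49)/2 = 189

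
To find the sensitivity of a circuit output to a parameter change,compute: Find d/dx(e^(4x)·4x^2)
Product rule: (fg)'=f'g+fg'
f=e^(4x), f'=4·e^(4x)
g=4x^2, g'=8x

Answer: 16·e^(4x)·x^2+8·e^(4x)·x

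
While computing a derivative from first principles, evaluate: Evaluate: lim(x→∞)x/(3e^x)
Apply L'Hôpital 1 times (∞/∞ each time):
Eventually get 1!/(3e^x) → 0

Answer: 0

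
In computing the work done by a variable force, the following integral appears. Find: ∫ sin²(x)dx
Using identity sin²(u) = (1 - cos(2u))/2:
∫ (1 - cos(2x))/2 dx = x/2 - sin(2x)/4+C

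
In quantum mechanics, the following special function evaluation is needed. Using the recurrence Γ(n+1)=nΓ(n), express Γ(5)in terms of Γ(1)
Γ(5) = 4Γ(4) = 4·3Γ(3) = ... = 4!·Γ(1) = 24·Γ(1)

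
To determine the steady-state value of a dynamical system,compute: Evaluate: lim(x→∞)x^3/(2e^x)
Apply L'Hôpital 3 times (∞/∞ each time):
Eventually get 3!/(2e^x) → 0

Answer: 0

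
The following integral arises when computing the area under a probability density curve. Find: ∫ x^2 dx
Using power rule: ∫ x^2 dx=1/3 x^3+C=(1/3)x^3+C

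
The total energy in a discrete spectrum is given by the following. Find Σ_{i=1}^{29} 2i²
= 2·n(n + 1)(2n + 1)/6 = 2·29·30·59/6 = 17110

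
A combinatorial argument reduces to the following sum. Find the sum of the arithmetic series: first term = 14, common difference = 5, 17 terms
Last term: a_n = 14+(17-1)·5 = 94
Sum = n(a_1+a_n)/2 = 17(14+94)/2 = 918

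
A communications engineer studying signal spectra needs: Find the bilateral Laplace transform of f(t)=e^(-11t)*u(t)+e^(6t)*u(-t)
For e^(-11t)*u(t): L=1/(s + 11), Re(s) > -11
For e^(6t)*u(-t): L=-1/(s-6), Re(s) < 6
Combined: F(s)=1/(s + 11) - 1/(s-6), -11 < Re(s) < 6

Answer: 1/(s + 11) - 1/(s-6), ROC: -11 < Re(s) < 6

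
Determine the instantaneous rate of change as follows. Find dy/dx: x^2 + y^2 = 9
Differentiate: 2x + 2y·(dy/dx) = 0
dy/dx = -2x/(2y)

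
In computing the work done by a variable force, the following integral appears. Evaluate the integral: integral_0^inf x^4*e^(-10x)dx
This is a Gamma integral. Substitute u=10x (du=10 dx):
integral_0^inf x^4 * e^(-10x) dx=(1/10^5) integral_0^inf u^4 * e^(-u) du
=Gamma(5)/10^5=4!/10^5=24/100000

Answer: 3/12500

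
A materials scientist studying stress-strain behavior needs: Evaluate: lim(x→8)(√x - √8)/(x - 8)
Multiply by conjugate (√x + √8)/(√x + √8):
= (x - 8)/((x - 8)(√x + √8)) = 1/(√x + √8)
As x → 8: 1/(2√8)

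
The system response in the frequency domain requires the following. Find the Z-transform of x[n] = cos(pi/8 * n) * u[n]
Z{cos(w0*n)*u[n]} = z(z - cos(w0))/(z^2 - 2z*cos(w0) + 1)
With w0 = pi/8: X(z) = z(z - cos(pi/8))/(z^2 - 2z*cos(pi/8) + 1)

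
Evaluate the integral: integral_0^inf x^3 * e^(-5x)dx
This is a Gamma integral. Substitute u = 5x (du = 5 dx):
integral_0^inf x^3 * e^(-5x) dx = (1/5^4) integral_0^inf u^3 * e^(-u) du
= Gamma(4)/5^4 = 3!/5^4 = 6/625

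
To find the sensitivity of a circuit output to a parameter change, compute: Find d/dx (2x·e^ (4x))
Product rule: (fg)'=f'g+fg'
f=2x, f'=2
g=e^(4x), g'=4·e^(4x)

Answer: 2·e^(4x)+8x·e^(4x)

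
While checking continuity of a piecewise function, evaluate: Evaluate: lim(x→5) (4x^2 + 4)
Polynomial is continuous, so substitute x = 5:
4·5^2+4 = 104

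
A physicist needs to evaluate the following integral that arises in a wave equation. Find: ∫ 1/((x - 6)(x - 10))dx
Partial fractions: 1/((x-6)(x-10)) = A/(x-6)+B/(x-10)
A = -1/4, B = 1/4
∫ [-1/4· 1/(x-6)+1/4· 1/(x-10)] dx
= (1/4)[ln|x-10| - ln|x-6|]+C

Answer: (1/4)·ln|(x-10)/(x-6)|+C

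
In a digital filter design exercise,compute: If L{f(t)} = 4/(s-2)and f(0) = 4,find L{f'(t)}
L{f'(t)}=s·F(s) - f(0)=4s/(s-2)-4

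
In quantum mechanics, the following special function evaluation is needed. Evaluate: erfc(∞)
erfc(x) = 1 - erf(x); erfc(∞) = 1 - erf(∞) = 1 - 1 = 0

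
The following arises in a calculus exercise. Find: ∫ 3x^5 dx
Using power rule: ∫ 3x^5 dx=3/6 x^6+C=(1/2)x^6+C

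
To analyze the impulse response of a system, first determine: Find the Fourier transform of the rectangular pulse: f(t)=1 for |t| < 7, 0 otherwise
F(omega)=integral from -7 to 7 of e^(-j * omega * t) dt
=2 * sin(7 * omega)/omega=14 * sinc(7 * omega/pi)

Answer: 2 * sin(7 * omega)/omega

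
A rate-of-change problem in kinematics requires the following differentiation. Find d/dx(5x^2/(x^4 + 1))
Quotient rule: (f/g)' = (f'g - fg')/g²
f = 5x^2, f' = 10x
g = x^4 + 1, g' = 4x^3

Answer: (10x·(x^4 + 1) - 20x^5)/(x^4 + 1)²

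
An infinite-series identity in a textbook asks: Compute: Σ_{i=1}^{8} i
Using formula: Σ i^1 = n(n+1)/2 = 8·9/2 = 36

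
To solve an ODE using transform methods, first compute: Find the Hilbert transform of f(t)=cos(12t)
The Hilbert transform shifts each frequency component by -pi/2.
H{cos(wt)} = sin(wt)
With w = 12: H{cos(12t)} = sin(12t)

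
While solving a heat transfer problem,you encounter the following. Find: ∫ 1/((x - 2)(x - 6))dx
Partial fractions: 1/((x-2)(x-6)) = A/(x-2)+B/(x-6)
A = -1/4, B = 1/4
∫ [-1/4· 1/(x-2)+1/4· 1/(x-6)] dx
= (1/4)[ln|x-6| - ln|x-2|]+C

Answer: (1/4)·ln|(x-6)/(x-2)|+C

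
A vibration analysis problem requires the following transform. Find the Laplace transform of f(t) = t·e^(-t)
L{t·e^(at)}=1/(s-a)²
L{t·e^(-t)}=1/(s + 1)²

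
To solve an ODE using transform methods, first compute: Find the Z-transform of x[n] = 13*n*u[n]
Z{n * u[n]}=z/(z-1)^2
By linearity: Z{13 * n * u[n]}=13z/(z-1)^2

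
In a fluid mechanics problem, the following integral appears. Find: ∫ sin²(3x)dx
Using identity sin²(u) = (1 - cos(2u))/2:
∫ (1 - cos(6x))/2 dx = x/2 - sin(6x)/12+C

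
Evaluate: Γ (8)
Γ(n)=(n-1)! for positive integers
Γ(8)=7!=5040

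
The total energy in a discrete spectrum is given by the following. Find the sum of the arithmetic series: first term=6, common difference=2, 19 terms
Last term: a_n = 6+(19-1)·2 = 42
Sum = n(a_1+a_n)/2 = 19(6+42)/2 = 456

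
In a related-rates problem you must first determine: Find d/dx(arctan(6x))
d/dx[arctan(u)] = u'/(1 + u²), u = 6x, u' = 6

Answer: 6/(1 + 36x²)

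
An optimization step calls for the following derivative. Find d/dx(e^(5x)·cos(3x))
Product rule: (fg)' = f'g+fg'
f = e^(5x), f' = 5·e^(5x)
g = cos(3x), g' = -3·sin(3x)

Answer: 5·e^(5x)·cos(3x)-3·e^(5x)·sin(3x)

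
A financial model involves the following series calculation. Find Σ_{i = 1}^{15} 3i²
=3·n(n + 1)(2n + 1)/6=3·15·16·31/6=3720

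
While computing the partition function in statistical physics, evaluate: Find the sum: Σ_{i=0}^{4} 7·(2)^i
Geometric series: S = a(1 - r^n)/(1 - r)
a = 7, r = 2, n = 5
S = 7(1-32)/-1 = 217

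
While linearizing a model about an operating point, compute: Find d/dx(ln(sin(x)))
Chain rule: d/dx[ln(u)]=u'/u where u=sin(x)
u'=cos(x)

Answer: (cos(x))/(sin(x))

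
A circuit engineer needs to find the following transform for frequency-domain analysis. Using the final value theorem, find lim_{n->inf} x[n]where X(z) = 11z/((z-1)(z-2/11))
Final value theorem: lim x[n]=lim_{z->1} (z-1) * X(z)
(z-1) * X(z)=11z/(z-2/11)
As z->1: 11/(1-2/11)=11/(9/11)=121/9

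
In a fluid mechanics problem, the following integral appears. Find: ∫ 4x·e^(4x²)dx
Let u = 4x², du = 8x dx
∫ (1/2)e^u du = e^u/2 + C

Answer: e^(4x²)/2 + C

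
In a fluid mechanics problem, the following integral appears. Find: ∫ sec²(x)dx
Since d/dx[tan(x)] = sec²(x), integral = tan(x)+C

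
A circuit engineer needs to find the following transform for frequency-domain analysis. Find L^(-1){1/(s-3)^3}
L^(-1){1/(s-a)^n} = t^(n-1)·e^(at)/(n-1)!
Here a = 3, n = 3: t^2·e^(3t)/2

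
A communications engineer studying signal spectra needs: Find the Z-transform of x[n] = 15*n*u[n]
Z{n*u[n]} = z/(z-1)^2
By linearity: Z{15*n*u[n]} = 15z/(z-1)^2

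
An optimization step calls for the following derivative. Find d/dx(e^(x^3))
Chain rule: d/dx[e^u] = e^u · u' where u = x^3
u' = 3x^2

Answer: 3x^2·e^(x^3)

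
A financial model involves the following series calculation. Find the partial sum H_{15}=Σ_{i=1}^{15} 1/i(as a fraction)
H_15=1+1/2+1/3+...+1/15
=1195757/360360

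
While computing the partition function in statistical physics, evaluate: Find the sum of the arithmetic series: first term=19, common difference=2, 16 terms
Last term: a_n=19+(16-1)·2=49
Sum=n(a_1+a_n)/2=16(19+49)/2=544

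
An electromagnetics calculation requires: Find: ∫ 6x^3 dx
Using power rule: ∫ 6x^3 dx = 6/4 x^4 + C = (3/2)x^4 + C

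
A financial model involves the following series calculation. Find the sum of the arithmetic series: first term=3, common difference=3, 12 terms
Last term: a_n = 3 + (12 - 1)·3 = 36
Sum = n(a_1 + a_n)/2 = 12(3 + 36)/2 = 234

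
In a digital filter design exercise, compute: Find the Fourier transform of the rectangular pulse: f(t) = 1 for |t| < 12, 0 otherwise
F(omega) = integral from -12 to 12 of e^(-j * omega * t) dt
= 2 * sin(12 * omega)/omega = 24 * sinc(12 * omega/pi)

Answer: 2 * sin(12 * omega)/omega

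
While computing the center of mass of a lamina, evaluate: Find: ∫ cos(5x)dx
Using substitution u=5x: ∫ cos(u) du/5=sin(u)/5 + C

Answer: (1/5)sin(5x) + C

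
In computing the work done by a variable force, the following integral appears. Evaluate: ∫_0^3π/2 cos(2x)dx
Antiderivative: sin(2x)/2
Evaluate at bounds: [sin(2·3π/2)/2] - [sin(2·0)/2]
=((0) - (0))/2=0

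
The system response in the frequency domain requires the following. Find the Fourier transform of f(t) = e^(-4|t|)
Using the standard pair: F{e^(-a|t|)}=2a/(a^2+omega^2)
With a=4: F(omega)=8/(16+omega^2)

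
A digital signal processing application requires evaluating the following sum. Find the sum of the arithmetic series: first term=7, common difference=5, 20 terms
Last term: a_n=7+(20-1)·5=102
Sum=n(a_1+a_n)/2=20(7+102)/2=1090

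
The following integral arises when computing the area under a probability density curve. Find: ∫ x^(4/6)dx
Power rule: ∫ x^(2/3) dx = x^(5/3)/(5/3) + C

Answer: (3/5)·x^(5/3) + C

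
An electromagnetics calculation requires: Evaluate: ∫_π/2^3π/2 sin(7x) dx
Antiderivative: -cos(7x)/7
Evaluate at bounds: [-cos(7·3π/2)/7] - [-cos(7·π/2)/7]
=(-(0) + (0))/7=0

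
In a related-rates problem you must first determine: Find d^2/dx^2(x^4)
Apply power rule 2 times:
d^1: 4x^3
d^2: 12x^2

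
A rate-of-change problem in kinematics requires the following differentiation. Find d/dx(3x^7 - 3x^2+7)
Power rule: d/dx(ax^n)=n·a·x^(n-1)
Term by term: 21·x^6 - 6·x

Answer: 21x^6 - 6x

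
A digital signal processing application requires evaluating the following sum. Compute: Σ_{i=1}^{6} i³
Using formula: Σ i^3=[n(n+1)/2]²=[6·7/2]²=441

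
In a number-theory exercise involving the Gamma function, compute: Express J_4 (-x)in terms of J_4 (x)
For integer n: J_n(-x)=(-1)^n J_n(x)
With n=4: J_4(-x)=(-1)^4 J_4(x)=J_4(x)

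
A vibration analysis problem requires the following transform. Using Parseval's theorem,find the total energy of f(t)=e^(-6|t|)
Parseval's theorem: E = integral |f(t)|^2 dt = (1/2pi) integral |F(omega)|^2 domega
E = integral_{-inf}^{inf} e^(-12|t|) dt = 2*integral_0^inf e^(-12t) dt = 2/(2*6) = 1/6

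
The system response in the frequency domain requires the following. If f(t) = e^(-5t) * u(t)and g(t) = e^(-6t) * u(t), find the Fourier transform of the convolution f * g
By the convolution theorem: F{f * g} = F(omega) * G(omega)
F(omega) = 1/(5 + j * omega), G(omega) = 1/(6 + j * omega)
F{f * g} = 1/((5 + j * omega)(6 + j * omega))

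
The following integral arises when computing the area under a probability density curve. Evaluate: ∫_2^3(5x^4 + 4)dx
Step 1: Find antiderivative F(x) = x^5+4x
Step 2: F(3) - F(2) = 255 - (40) = 215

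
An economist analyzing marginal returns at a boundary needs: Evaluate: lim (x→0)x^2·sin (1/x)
Squeeze theorem: -|x^2| ≤ x^2·sin(1/x) ≤ |x^2|
Since x^2 → 0 as x → 0, by squeeze theorem the limit is 0

Answer: 0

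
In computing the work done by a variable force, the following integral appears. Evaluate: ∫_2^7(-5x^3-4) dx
Step 1: Find antiderivative F(x) = (-5/4)x^4-4x
Step 2: F(7) - F(2) = -12117/4 - (-28) = -12005/4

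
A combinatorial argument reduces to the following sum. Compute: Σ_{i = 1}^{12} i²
Using formula: Σ i^2 = n(n + 1)(2n + 1)/6 = 12·13·25/6 = 650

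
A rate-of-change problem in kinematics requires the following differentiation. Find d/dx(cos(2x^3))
Chain rule: d/dx[cos(u)]=-sin(u)·u' where u=2x^3
u'=6x^2

Answer: -6x^2·sin(2x^3)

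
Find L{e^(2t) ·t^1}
First shifting: L{e^(at)f(t)} = F(s-a)
L{t^1} = 1/s^2
Shift s → s-2: 1/(s-2)^2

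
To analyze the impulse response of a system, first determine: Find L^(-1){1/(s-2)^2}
L^(-1){1/(s-a)^n} = t^(n-1)·e^(at)/(n-1)!
Here a = 2, n = 2: t^1·e^(2t)/1

Answer: t·e^(2t)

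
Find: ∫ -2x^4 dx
Using power rule: ∫ -2x^4 dx = -2/5 x^5 + C = (-2/5)x^5 + C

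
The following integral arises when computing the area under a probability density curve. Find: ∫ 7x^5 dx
Using power rule: ∫ 7x^5 dx = 7/6 x^6 + C = (7/6)x^6 + C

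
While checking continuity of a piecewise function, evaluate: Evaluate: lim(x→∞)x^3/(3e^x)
Apply L'Hôpital 3 times (∞/∞ each time):
Eventually get 3!/(3e^x) → 0

Answer: 0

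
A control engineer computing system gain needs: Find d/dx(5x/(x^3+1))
Quotient rule: (f/g)'=(f'g - fg')/g²
f=5x, f'=5
g=x^3+1, g'=3x^2

Answer: (5·(x^3+1)-15x^3)/(x^3+1)²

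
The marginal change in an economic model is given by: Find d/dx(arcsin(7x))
d/dx[arcsin(u)] = u'/√(1-u²), u = 7x, u' = 7

Answer: 7/√(1 - 49x²)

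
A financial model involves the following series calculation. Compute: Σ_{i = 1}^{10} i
Using formula: Σ i^1=n(n + 1)/2=10·11/2=55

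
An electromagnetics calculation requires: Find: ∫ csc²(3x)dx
Since d/dx[-cot(3x)] = 3csc²(3x), integral = -cot(3x)/3+C

Answer: (-1/3)cot(3x)+C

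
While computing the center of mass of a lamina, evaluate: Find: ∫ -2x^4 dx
Using power rule: ∫ -2x^4 dx=-2/5 x^5 + C=(-2/5)x^5 + C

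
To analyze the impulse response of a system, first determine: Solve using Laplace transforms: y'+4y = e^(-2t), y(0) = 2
Take L: sY - 2 + 4Y = 1/(s + 2)
Y(s + 4) = 1/(s + 2) + 2
Y = 1/((s + 2)(s + 4)) + 2/(s + 4)
Partial fractions: 1/((s + 2)(s + 4)) = (1/2)/(s + 2) - (1/2)/(s + 4)
So Y = (1/2)/(s + 2) + (3/2)/(s + 4)
Inverse Laplace transform (L^(-1){1/(s + 2)} = e^(-2t), L^(-1){1/(s + 4)} = e^(-4t)):

Answer: y(t) = (1/2)·e^(-2t) + (3/2)·e^(-4t)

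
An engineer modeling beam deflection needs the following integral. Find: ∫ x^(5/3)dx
Power rule: ∫ x^(5/3) dx=x^(8/3)/(8/3) + C

Answer: (3/8)·x^(8/3) + C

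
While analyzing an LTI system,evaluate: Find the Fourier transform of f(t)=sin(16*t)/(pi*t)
sin(W*t)/(pi*t) = (W/pi)*sinc(W*t/pi) is the impulse response of the ideal low-pass filter with cutoff W (here W = 16).
Its Fourier transform is a rectangular function:
F(omega) = 1 for |omega| < 16, 0 otherwise

Answer: rect(omega/32) [i.e., 1 for |omega| < 16, 0 otherwise]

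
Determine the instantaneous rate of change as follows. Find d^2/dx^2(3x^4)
Apply power rule 2 times:
d^1: 12x^3
d^2: 36x^2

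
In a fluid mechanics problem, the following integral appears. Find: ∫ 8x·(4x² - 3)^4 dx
Let u=4x² - 3, du=8x dx
∫ u^4 du=u^5/5 + C

Answer: (4x² - 3)^5/5 + C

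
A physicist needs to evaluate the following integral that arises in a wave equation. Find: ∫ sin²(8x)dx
Using identity sin²(u)=(1 - cos(2u))/2:
∫ (1 - cos(16x))/2 dx=x/2 - sin(16x)/32+C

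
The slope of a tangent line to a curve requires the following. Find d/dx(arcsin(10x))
d/dx[arcsin(u)] = u'/√(1-u²), u = 10x, u' = 10

Answer: 10/√(1 - 100x²)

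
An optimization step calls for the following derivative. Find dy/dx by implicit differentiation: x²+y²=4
Differentiate both sides: 2x+2y·(dy/dx) = 0
Solve: dy/dx = -2x/(2y) = -x/y

Answer: dy/dx = -x/y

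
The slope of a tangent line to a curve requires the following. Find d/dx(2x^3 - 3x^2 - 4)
Power rule: d/dx(ax^n)=n·a·x^(n-1)
Term by term: 6·x^2-6·x

Answer: 6x^2-6x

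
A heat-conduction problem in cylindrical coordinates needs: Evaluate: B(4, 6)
B(x,y)=Γ(x)Γ(y)/Γ(x+y)=(x-1)!(y-1)!/(x+y-1)!
B(4,6)=3!·5!/9!=1/504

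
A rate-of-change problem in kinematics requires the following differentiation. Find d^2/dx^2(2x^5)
Apply power rule 2 times:
d^1: 10x^4
d^2: 40x^3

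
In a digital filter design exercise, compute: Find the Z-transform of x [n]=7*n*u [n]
Z{n * u[n]} = z/(z-1)^2
By linearity: Z{7 * n * u[n]} = 7z/(z-1)^2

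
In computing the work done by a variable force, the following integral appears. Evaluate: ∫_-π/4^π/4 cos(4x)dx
Antiderivative: sin(4x)/4
Evaluate at bounds: [sin(4·π/4)/4] - [sin(4·-π/4)/4]
= ((0) - (0))/4 = 0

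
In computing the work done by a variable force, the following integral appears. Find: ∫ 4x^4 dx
Using power rule: ∫ 4x^4 dx=4/5 x^5 + C=(4/5)x^5 + C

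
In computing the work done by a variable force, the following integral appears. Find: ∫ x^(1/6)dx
Power rule: ∫ x^(1/6) dx=x^(7/6)/(7/6) + C

Answer: (6/7)·x^(7/6) + C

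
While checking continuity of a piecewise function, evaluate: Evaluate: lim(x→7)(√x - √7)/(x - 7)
Multiply by conjugate (√x + √7)/(√x + √7):
= (x - 7)/((x - 7)(√x + √7)) = 1/(√x + √7)
As x → 7: 1/(2√7)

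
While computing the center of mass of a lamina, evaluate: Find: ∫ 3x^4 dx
Using power rule: ∫ 3x^4 dx = 3/5 x^5+C = (3/5)x^5+C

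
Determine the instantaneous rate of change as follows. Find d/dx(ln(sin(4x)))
Chain rule: d/dx[ln(u)] = u'/u where u = sin(4x)
u' = 4cos(4x)

Answer: (4cos(4x))/(sin(4x))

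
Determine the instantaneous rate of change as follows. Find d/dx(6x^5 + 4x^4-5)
Power rule: d/dx(ax^n) = n·a·x^(n-1)
Term by term: 30·x^4+16·x^3

Answer: 30x^4+16x^3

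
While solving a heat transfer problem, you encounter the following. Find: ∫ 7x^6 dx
Using power rule: ∫ 7x^6 dx=7/7 x^7+C=x^7+C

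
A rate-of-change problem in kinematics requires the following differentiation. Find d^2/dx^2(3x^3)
Apply power rule 2 times:
d^1: 9x^2
d^2: 18x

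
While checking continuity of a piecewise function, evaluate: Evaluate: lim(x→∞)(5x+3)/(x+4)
Divide numerator and denominator by x:
lim (5+3/x)/(1+4/x)=5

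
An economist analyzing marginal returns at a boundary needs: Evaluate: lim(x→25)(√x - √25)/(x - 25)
Multiply by conjugate (√x + √25)/(√x + √25):
=(x - 25)/((x - 25)(√x + √25))=1/(√x + √25)
As x → 25: 1/(2√25)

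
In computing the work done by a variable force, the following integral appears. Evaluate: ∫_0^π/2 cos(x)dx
Antiderivative: sin(x)
Evaluate at bounds: [sin(1·π/2)/1] - [sin(1·0)/1]
= ((1) - (0))/1 = 1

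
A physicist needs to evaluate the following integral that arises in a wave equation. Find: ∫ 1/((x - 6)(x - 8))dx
Partial fractions: 1/((x-6)(x-8)) = A/(x-6)+B/(x-8)
A = -1/2, B = 1/2
∫ [-1/2· 1/(x-6)+1/2· 1/(x-8)] dx
= (1/2)[ln|x-8| - ln|x-6|]+C

Answer: (1/2)·ln|(x-8)/(x-6)|+C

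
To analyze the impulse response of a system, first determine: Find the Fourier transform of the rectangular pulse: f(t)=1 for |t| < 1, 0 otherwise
F(omega) = integral from -1 to 1 of e^(-j * omega * t) dt
= 2 * sin(1 * omega)/omega = 2 * sinc(1 * omega/pi)

Answer: 2 * sin(1 * omega)/omega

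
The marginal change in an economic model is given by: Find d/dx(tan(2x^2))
Chain rule: d/dx[tan(u)] = sec²(u)·u' where u = 2x^2
u' = 4x

Answer: 4x·sec²(2x^2)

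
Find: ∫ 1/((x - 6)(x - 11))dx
Partial fractions: 1/((x-6)(x-11)) = A/(x-6) + B/(x-11)
A = -1/5, B = 1/5
∫ [-1/5· 1/(x-6) + 1/5· 1/(x-11)] dx
= (1/5)[ln|x-11| - ln|x-6|] + C

Answer: (1/5)·ln|(x-11)/(x-6)| + C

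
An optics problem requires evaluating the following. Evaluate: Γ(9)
Γ(n)=(n-1)! for positive integers
Γ(9)=8!=40320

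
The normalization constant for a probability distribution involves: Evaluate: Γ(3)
Γ(n) = (n-1)! for positive integers
Γ(3) = 2! = 2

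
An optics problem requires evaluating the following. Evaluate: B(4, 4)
B(x,y)=Γ(x)Γ(y)/Γ(x + y)=(x-1)!(y-1)!/(x + y-1)!
B(4,4)=3!·3!/7!=1/140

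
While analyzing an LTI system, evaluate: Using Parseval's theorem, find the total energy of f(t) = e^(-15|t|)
Parseval's theorem: E=integral |f(t)|^2 dt=(1/2pi) integral |F(omega)|^2 domega
E=integral_{-inf}^{inf} e^(-30|t|) dt=2 * integral_0^inf e^(-30t) dt=2/(2 * 15)=1/15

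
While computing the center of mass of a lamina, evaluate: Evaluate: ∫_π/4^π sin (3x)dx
Antiderivative: -cos(3x)/3
Evaluate at bounds: [-cos(3·π)/3] - [-cos(3·π/4)/3]
= (-(-1) + (-√2/2))/3 = 1/3 - √2/6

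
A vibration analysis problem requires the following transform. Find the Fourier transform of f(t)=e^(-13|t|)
Using the standard pair: F{e^(-a|t|)}=2a/(a^2+omega^2)
With a=13: F(omega)=26/(169+omega^2)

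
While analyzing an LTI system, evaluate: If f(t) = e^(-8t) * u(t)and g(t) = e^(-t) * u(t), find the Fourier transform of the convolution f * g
By the convolution theorem: F{f*g} = F(omega)*G(omega)
F(omega) = 1/(8 + j*omega), G(omega) = 1/(1 + j*omega)
F{f*g} = 1/((8 + j*omega)(1 + j*omega))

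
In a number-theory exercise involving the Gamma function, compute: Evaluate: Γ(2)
Γ(n)=(n-1)! for positive integers
Γ(2)=1!=1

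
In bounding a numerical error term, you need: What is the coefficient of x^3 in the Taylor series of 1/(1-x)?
1/(1-x) = Σ x^n for |x|<1
All coefficients are 1

Answer: 1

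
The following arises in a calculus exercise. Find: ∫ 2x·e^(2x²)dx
Let u = 2x², du = 4x dx
∫ (1/2)e^u du = e^u/2 + C

Answer: e^(2x²)/2 + C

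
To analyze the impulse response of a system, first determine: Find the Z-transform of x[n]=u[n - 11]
Using the time-shift property: Z{u[n-11]} = z^(-11) * z/(z-1)
= z^(-10)/(z-1)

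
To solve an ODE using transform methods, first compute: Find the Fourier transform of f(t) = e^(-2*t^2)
The Fourier transform of a Gaussian e^(-a*t^2) is sqrt(pi/a)*e^(-omega^2/(4a)).
With a = 2: F(omega) = sqrt(pi/2)*e^(-omega^2/8)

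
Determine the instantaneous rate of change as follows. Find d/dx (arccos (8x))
d/dx[arccos(u)]=-u'/√(1-u²), u=8x, u'=8

Answer: -8/√(1 - 64x²)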